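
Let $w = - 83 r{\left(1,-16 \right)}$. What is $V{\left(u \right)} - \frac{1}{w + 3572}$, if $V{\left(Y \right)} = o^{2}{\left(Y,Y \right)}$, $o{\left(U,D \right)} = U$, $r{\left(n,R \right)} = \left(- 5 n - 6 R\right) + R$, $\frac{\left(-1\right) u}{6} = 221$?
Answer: $\frac{4664706229}{2653} \approx 1.7583 \cdot 10^{6}$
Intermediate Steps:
$u = -1326$ ($u = \left(-6\right) 221 = -1326$)
$r{\left(n,R \right)} = - 5 R - 5 n$ ($r{\left(n,R \right)} = \left(- 6 R - 5 n\right) + R = - 5 R - 5 n$)
$w = -6225$ ($w = - 83 \left(\left(-5\right) \left(-16\right) - 5\right) = - 83 \left(80 - 5\right) = \left(-83\right) 75 = -6225$)
$V{\left(Y \right)} = Y^{2}$
$V{\left(u \right)} - \frac{1}{w + 3572} = \left(-1326\right)^{2} - \frac{1}{-6225 + 3572} = 1758276 - \frac{1}{-2653} = 1758276 - - \frac{1}{2653} = 1758276 + \frac{1}{2653} = \frac{4664706229}{2653}$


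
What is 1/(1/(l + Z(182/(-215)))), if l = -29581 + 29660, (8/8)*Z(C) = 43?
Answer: 122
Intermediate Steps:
Z(C) = 43
l = 79
1/(1/(l + Z(182/(-215)))) = 1/(1/(79 + 43)) = 1/(1/122) = 122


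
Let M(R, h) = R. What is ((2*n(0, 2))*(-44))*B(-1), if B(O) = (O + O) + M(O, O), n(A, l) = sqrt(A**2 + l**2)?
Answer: 528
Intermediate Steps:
B(O) = 3*O (B(O) = (O + O) + O = 2*O + O = 3*O)
((2*n(0, 2))*(-44))*B(-1) = ((2*sqrt(0**2 + 2**2))*(-44))*(3*(-1)) = ((2*sqrt(0 + 4))*(-44))*(-3) = ((2*sqrt(4))*(-44))*(-3) = ((2*2)*(-44))*(-3) = (4*(-44))*(-3) = -176*(-3) = 528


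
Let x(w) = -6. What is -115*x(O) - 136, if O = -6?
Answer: 554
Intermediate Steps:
-115*x(O) - 136 = -115*(-6) - 136 = 690 - 136 = 554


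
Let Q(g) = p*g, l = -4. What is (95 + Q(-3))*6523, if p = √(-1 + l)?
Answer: 619685 - 19569*I*√5 ≈ 6.1969e+5 - 43758.0*I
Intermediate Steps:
p = I*√5 (p = √(-1 - 4) = √(-5) = I*√5 ≈ 2.2361*I)
Q(g) = I*g*√5 (Q(g) = (I*√5)*g = I*g*√5)
(95 + Q(-3))*6523 = (95 + I*(-3)*√5)*6523 = (95 - 3*I*√5)*6523 = 619685 - 19569*I*√5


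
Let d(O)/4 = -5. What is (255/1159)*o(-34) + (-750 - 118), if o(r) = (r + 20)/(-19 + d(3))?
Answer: -13076966/15067 ≈ -867.92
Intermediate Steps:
d(O) = -20 (d(O) = 4*(-5) = -20)
o(r) = -20/39 - r/39 (o(r) = (r + 20)/(-19 - 20) = (20 + r)/(-39) = (20 + r)*(-1/39) = -20/39 - r/39)
(255/1159)*o(-34) + (-750 - 118) = (255/1159)*(-20/39 - 1/39*(-34)) + (-750 - 118) = (255*(1/1159))*(-20/39 + 34/39) - 868 = (255/1159)*(14/39) - 868 = 1190/15067 - 868 = -13076966/15067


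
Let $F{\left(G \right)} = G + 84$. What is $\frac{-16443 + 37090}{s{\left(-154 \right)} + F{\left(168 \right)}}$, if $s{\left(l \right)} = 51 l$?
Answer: $- \frac{20647}{7602} \approx -2.716$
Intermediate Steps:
$F{\left(G \right)} = 84 + G$
$\frac{-16443 + 37090}{s{\left(-154 \right)} + F{\left(168 \right)}} = \frac{-16443 + 37090}{51 \left(-154\right) + \left(84 + 168\right)} = \frac{20647}{-7854 + 252} = \frac{20647}{-7602} = 20647 \left(- \frac{1}{7602}\right) = - \frac{20647}{7602}$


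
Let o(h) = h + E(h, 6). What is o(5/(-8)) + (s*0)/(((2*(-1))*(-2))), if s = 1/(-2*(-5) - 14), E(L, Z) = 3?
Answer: 19/8 ≈ 2.3750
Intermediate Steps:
o(h) = 3 + h (o(h) = h + 3 = 3 + h)
s = -¼ (s = 1/(10 - 14) = 1/(-4) = -¼ ≈ -0.25000)
o(5/(-8)) + (s*0)/(((2*(-1))*(-2))) = (3 + 5/(-8)) + (-¼*0)/(((2*(-1))*(-2))) = (3 + 5*(-⅛)) + 0/((-2*(-2))) = (3 - 5/8) + 0/4 = 19/8 + 0*(¼) = 19/8 + 0 = 19/8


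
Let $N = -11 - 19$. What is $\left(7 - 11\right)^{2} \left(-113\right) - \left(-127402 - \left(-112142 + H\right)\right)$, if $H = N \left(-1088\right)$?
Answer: $46092$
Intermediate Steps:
$N = -30$
$H = 32640$ ($H = \left(-30\right) \left(-1088\right) = 32640$)
$\left(7 - 11\right)^{2} \left(-113\right) - \left(-127402 - \left(-112142 + H\right)\right) = \left(7 - 11\right)^{2} \left(-113\right) - \left(-127402 + \left(112142 - 32640\right)\right) = \left(-4\right)^{2} \left(-113\right) - \left(-127402 + \left(112142 - 32640\right)\right) = 16 \left(-113\right) - \left(-127402 + 79502\right) = -1808 - -47900 = -1808 + 47900 = 46092$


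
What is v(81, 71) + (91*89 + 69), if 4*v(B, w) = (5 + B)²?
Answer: 10017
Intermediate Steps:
v(B, w) = (5 + B)²/4
v(81, 71) + (91*89 + 69) = (5 + 81)²/4 + (91*89 + 69) = (¼)*86² + (8099 + 69) = (¼)*7396 + 8168 = 1849 + 8168 = 10017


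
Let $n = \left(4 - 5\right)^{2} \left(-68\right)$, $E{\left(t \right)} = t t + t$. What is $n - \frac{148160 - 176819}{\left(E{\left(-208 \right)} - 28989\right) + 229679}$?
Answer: $- \frac{16546069}{243746} \approx -67.882$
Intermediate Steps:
$E{\left(t \right)} = t + t^{2}$ ($E{\left(t \right)} = t^{2} + t = t + t^{2}$)
$n = -68$ ($n = \left(-1\right)^{2} \left(-68\right) = 1 \left(-68\right) = -68$)
$n - \frac{148160 - 176819}{\left(E{\left(-208 \right)} - 28989\right) + 229679} = -68 - \frac{148160 - 176819}{\left(- 208 \left(1 - 208\right) - 28989\right) + 229679} = -68 - - \frac{28659}{\left(\left(-208\right) \left(-207\right) - 28989\right) + 229679} = -68 - - \frac{28659}{\left(43056 - 28989\right) + 229679} = -68 - - \frac{28659}{14067 + 229679} = -68 - - \frac{28659}{243746} = -68 + \frac{28659}{243746} = - \frac{16546069}{243746}$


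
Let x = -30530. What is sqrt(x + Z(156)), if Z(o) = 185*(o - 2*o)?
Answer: I*sqrt(59390) ≈ 243.7*I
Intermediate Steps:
Z(o) = -185*o (Z(o) = 185*(-o) = -185*o)
sqrt(x + Z(156)) = sqrt(-30530 - 185*156) = sqrt(-30530 - 28860) = sqrt(-59390) = I*sqrt(59390)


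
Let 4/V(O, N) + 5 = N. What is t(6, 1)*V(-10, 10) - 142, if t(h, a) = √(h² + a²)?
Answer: -142 + 4*√37/5 ≈ -137.13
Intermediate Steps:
t(h, a) = √(a² + h²)
V(O, N) = 4/(-5 + N)
t(6, 1)*V(-10, 10) - 142 = √(1² + 6²)*(4/(-5 + 10)) - 142 = √(1 + 36)*(4/5) - 142 = √37*(4*(⅕)) - 142 = √37*(⅘) - 142 = 4*√37/5 - 142 = -142 + 4*√37/5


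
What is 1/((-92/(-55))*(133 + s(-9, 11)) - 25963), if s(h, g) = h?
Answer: -55/1416557 ≈ -3.8827e-5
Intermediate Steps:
1/((-92/(-55))*(133 + s(-9, 11)) - 25963) = 1/((-92/(-55))*(133 - 9) - 25963) = 1/(-92*(-1/55)*124 - 25963) = 1/((92/55)*124 - 25963) = 1/(11408/55 - 25963) = 1/(-1416557/55) = -55/1416557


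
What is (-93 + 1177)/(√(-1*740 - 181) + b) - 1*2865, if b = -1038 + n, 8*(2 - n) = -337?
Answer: -181358544497/63277345 - 69376*I*√921/63277345 ≈ -2866.1 - 0.033273*I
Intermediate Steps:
n = 353/8 (n = 2 - ⅛*(-337) = 2 + 337/8 = 353/8 ≈ 44.125)
b = -7951/8 (b = -1038 + 353/8 = -7951/8 ≈ -993.88)
(-93 + 1177)/(√(-1*740 - 181) + b) - 1*2865 = (-93 + 1177)/(√(-1*740 - 181) - 7951/8) - 1*2865 = 1084/(√(-740 - 181) - 7951/8) - 2865 = 1084/(√(-921) - 7951/8) - 2865 = 1084/(I*√921 - 7951/8) - 2865 = 1084/(-7951/8 + I*√921) - 2865 = -2865 + 1084/(-7951/8 + I*√921)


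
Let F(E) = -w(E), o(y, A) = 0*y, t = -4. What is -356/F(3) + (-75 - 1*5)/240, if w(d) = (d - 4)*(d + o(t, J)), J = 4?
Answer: -119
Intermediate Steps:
o(y, A) = 0
w(d) = d*(-4 + d) (w(d) = (d - 4)*(d + 0) = (-4 + d)*d = d*(-4 + d))
F(E) = -E*(-4 + E)
-356/F(3) + (-75 - 1*5)/240 = -356*1/(3*(4 - 1*3)) + (-75 - 1*5)/240 = -356*1/(3*(4 - 3)) + (-75 - 5)*(1/240) = -356/(3*1) - 80*1/240 = -356/3 - ⅓ = -119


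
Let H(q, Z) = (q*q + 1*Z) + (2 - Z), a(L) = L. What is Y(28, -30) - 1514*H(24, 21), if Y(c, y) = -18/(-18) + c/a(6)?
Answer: -2625259/3 ≈ -8.7509e+5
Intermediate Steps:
Y(c, y) = 1 + c/6 (Y(c, y) = -18/(-18) + c/6 = -18*(-1/18) + c*(⅙) = 1 + c/6)
H(q, Z) = 2 + q² (H(q, Z) = (q² + Z) + (2 - Z) = (Z + q²) + (2 - Z) = 2 + q²)
Y(28, -30) - 1514*H(24, 21) = (1 + (⅙)*28) - 1514*(2 + 24²) = (1 + 14/3) - 1514*(2 + 576) = 17/3 - 1514*578 = 17/3 - 875092 = -2625259/3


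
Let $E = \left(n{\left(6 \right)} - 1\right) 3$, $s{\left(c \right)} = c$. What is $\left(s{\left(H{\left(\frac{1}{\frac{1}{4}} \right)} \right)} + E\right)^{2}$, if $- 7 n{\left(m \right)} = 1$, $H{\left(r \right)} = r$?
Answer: $\frac{16}{49} \approx 0.32653$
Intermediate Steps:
$n{\left(m \right)} = - \frac{1}{7}$ ($n{\left(m \right)} = \left(- \frac{1}{7}\right) 1 = - \frac{1}{7}$)
$E = - \frac{24}{7}$ ($E = \left(- \frac{1}{7} - 1\right) 3 = \left(- \frac{8}{7}\right) 3 = - \frac{24}{7} \approx -3.4286$)
$\left(s{\left(H{\left(\frac{1}{\frac{1}{4}} \right)} \right)} + E\right)^{2} = \left(\frac{1}{\frac{1}{4}} - \frac{24}{7}\right)^{2} = \left(4 - \frac{24}{7}\right)^{2} = \left(\frac{4}{7}\right)^{2} = \frac{16}{49}$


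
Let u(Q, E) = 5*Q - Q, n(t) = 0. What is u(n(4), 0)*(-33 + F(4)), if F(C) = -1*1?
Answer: 0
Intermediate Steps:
u(Q, E) = 4*Q
F(C) = -1
u(n(4), 0)*(-33 + F(4)) = (4*0)*(-33 - 1) = 0*(-34) = 0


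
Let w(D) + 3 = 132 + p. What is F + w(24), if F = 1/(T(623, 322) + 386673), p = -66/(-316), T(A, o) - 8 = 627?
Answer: 3953446489/30597332 ≈ 129.21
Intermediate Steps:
T(A, o) = 635 (T(A, o) = 8 + 627 = 635)
p = 33/158 (p = -66*(-1/316) = 33/158 ≈ 0.20886)
F = 1/387308 (F = 1/(635 + 386673) = 1/387308 ≈ 2.5819e-6)
w(D) = 20415/158 (w(D) = -3 + (132 + 33/158) = -3 + 20889/158 = 20415/158)
F + w(24) = 1/387308 + 20415/158 = 3953446489/30597332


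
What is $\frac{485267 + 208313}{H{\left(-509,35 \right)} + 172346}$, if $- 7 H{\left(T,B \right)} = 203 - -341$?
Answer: $\frac{2427530}{602939} \approx 4.0262$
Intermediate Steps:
$H{\left(T,B \right)} = - \frac{544}{7}$ ($H{\left(T,B \right)} = - \frac{203 - -341}{7} = - \frac{203 + 341}{7} = \left(- \frac{1}{7}\right) 544 = - \frac{544}{7}$)
$\frac{485267 + 208313}{H{\left(-509,35 \right)} + 172346} = \frac{485267 + 208313}{- \frac{544}{7} + 172346} = \frac{693580}{\frac{1205878}{7}} = 693580 \cdot \frac{7}{1205878} = \frac{2427530}{602939}$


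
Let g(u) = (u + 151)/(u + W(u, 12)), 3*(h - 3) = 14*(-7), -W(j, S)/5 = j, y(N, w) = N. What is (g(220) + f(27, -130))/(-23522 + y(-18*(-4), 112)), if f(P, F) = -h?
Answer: -77207/61908000 ≈ -0.0012471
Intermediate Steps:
W(j, S) = -5*j
h = -89/3 (h = 3 + (14*(-7))/3 = 3 + (⅓)*(-98) = 3 - 98/3 = -89/3 ≈ -29.667)
g(u) = -(151 + u)/(4*u) (g(u) = (u + 151)/(u - 5*u) = (151 + u)/((-4*u)) = (151 + u)*(-1/(4*u)) = -(151 + u)/(4*u))
f(P, F) = 89/3 (f(P, F) = -1*(-89/3) = 89/3)
(g(220) + f(27, -130))/(-23522 + y(-18*(-4), 112)) = ((¼)*(-151 - 1*220)/220 + 89/3)/(-23522 - 18*(-4)) = ((¼)*(1/220)*(-151 - 220) + 89/3)/(-23522 + 72) = ((¼)*(1/220)*(-371) + 89/3)/(-23450) = (-371/880 + 89/3)*(-1/23450) = (77207/2640)*(-1/23450) = -77207/61908000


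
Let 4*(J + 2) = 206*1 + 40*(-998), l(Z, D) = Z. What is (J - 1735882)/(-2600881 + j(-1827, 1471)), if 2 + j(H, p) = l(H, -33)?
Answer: 232775/347028 ≈ 0.67077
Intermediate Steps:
j(H, p) = -2 + H
J = -19861/2 (J = -2 + (206*1 + 40*(-998))/4 = -2 + (206 - 39920)/4 = -2 + (¼)*(-39714) = -2 - 19857/2 = -19861/2 ≈ -9930.5)
(J - 1735882)/(-2600881 + j(-1827, 1471)) = (-19861/2 - 1735882)/(-2600881 + (-2 - 1827)) = -3491625/(2*(-2600881 - 1829)) = -3491625/2/(-2602710) = -3491625/2*(-1/2602710) = 232775/347028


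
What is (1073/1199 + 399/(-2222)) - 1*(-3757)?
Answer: 910111141/242198 ≈ 3757.7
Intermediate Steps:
(1073/1199 + 399/(-2222)) - 1*(-3757) = (1073*(1/1199) + 399*(-1/2222)) + 3757 = (1073/1199 - 399/2222) + 3757 = 173255/242198 + 3757 = 910111141/242198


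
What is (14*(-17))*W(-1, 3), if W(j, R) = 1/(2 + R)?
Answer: -238/5 ≈ -47.600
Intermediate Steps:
(14*(-17))*W(-1, 3) = (14*(-17))/(2 + 3) = -238/5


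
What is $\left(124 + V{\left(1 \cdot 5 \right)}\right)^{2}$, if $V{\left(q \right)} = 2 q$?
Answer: $17956$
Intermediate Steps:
$\left(124 + V{\left(1 \cdot 5 \right)}\right)^{2} = \left(124 + 2 \cdot 1 \cdot 5\right)^{2} = \left(124 + 2 \cdot 5\right)^{2} = \left(124 + 10\right)^{2} = 134^{2} = 17956$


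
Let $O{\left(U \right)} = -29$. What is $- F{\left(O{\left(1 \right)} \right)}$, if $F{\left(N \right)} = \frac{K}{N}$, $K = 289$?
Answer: $\frac{289}{29} \approx 9.9655$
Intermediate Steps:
$F{\left(N \right)} = \frac{289}{N}$
$- F{\left(O{\left(1 \right)} \right)} = - \frac{289}{-29} = - \frac{289 \left(-1\right)}{29} = \left(-1\right) \left(- \frac{289}{29}\right) = \frac{289}{29}$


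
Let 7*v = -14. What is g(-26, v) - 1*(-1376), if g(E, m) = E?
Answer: 1350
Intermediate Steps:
v = -2 (v = (⅐)*(-14) = -2)
g(-26, v) - 1*(-1376) = -26 - 1*(-1376) = -26 + 1376 = 1350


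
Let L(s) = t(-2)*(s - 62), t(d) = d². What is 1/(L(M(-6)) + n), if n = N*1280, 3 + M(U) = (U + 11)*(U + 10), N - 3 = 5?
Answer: 1/10060 ≈ 9.9404e-5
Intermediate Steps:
N = 8 (N = 3 + 5 = 8)
M(U) = -3 + (10 + U)*(11 + U) (M(U) = -3 + (U + 11)*(U + 10) = -3 + (11 + U)*(10 + U) = -3 + (10 + U)*(11 + U))
n = 10240 (n = 8*1280 = 10240)
L(s) = -248 + 4*s (L(s) = (-2)²*(s - 62) = 4*(-62 + s) = -248 + 4*s)
1/(L(M(-6)) + n) = 1/((-248 + 4*(107 + (-6)² + 21*(-6))) + 10240) = 1/((-248 + 4*(107 + 36 - 126)) + 10240) = 1/((-248 + 4*17) + 10240) = 1/((-248 + 68) + 10240) = 1/(-180 + 10240) = 1/10060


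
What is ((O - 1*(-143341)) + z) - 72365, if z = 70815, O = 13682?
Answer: 155473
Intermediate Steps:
((O - 1*(-143341)) + z) - 72365 = ((13682 - 1*(-143341)) + 70815) - 72365 = ((13682 + 143341) + 70815) - 72365 = (157023 + 70815) - 72365 = 227838 - 72365 = 155473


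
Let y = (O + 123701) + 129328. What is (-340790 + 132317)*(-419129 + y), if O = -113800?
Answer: 58351592700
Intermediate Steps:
y = 139229 (y = (-113800 + 123701) + 129328 = 9901 + 129328 = 139229)
(-340790 + 132317)*(-419129 + y) = (-340790 + 132317)*(-419129 + 139229) = -208473*(-279900) = 58351592700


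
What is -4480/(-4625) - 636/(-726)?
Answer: 206466/111925 ≈ 1.8447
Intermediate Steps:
-4480/(-4625) - 636/(-726) = -4480*(-1/4625) - 636*(-1/726) = 896/925 + 106/121 = 206466/111925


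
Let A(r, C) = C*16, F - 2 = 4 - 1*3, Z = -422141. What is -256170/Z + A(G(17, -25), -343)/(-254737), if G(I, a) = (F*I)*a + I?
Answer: 9653241014/15362133131 ≈ 0.62838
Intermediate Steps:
F = 3 (F = 2 + (4 - 1*3) = 2 + (4 - 3) = 2 + 1 = 3)
G(I, a) = I + 3*I*a (G(I, a) = (3*I)*a + I = 3*I*a + I = I + 3*I*a)
A(r, C) = 16*C
-256170/Z + A(G(17, -25), -343)/(-254737) = -256170/(-422141) + (16*(-343))/(-254737) = -256170*(-1/422141) - 5488*(-1/254737) = 256170/422141 + 784/36391 = 9653241014/15362133131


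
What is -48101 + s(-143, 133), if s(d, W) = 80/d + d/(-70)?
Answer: -481476161/10010 ≈ -48100.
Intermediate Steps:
s(d, W) = 80/d - d/70 (s(d, W) = 80/d + d*(-1/70) = 80/d - d/70)
-48101 + s(-143, 133) = -48101 + (80/(-143) - 1/70*(-143)) = -48101 + (80*(-1/143) + 143/70) = -48101 + (-80/143 + 143/70) = -48101 + 14849/10010 = -481476161/10010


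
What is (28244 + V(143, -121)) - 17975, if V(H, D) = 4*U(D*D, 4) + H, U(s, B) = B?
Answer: 10428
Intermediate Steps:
V(H, D) = 16 + H (V(H, D) = 4*4 + H = 16 + H)
(28244 + V(143, -121)) - 17975 = (28244 + (16 + 143)) - 17975 = (28244 + 159) - 17975 = 28403 - 17975 = 10428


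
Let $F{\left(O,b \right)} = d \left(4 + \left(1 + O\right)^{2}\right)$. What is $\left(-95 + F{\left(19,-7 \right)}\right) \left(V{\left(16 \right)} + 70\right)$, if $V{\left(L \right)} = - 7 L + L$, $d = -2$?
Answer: $23478$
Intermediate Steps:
$V{\left(L \right)} = - 6 L$
$F{\left(O,b \right)} = -8 - 2 \left(1 + O\right)^{2}$ ($F{\left(O,b \right)} = - 2 \left(4 + \left(1 + O\right)^{2}\right) = -8 - 2 \left(1 + O\right)^{2}$)
$\left(-95 + F{\left(19,-7 \right)}\right) \left(V{\left(16 \right)} + 70\right) = \left(-95 - \left(8 + 2 \left(1 + 19\right)^{2}\right)\right) \left(\left(-6\right) 16 + 70\right) = \left(-95 - \left(8 + 2 \cdot 20^{2}\right)\right) \left(-96 + 70\right) = \left(-95 - 808\right) \left(-26\right) = \left(-903\right) \left(-26\right) = 23478$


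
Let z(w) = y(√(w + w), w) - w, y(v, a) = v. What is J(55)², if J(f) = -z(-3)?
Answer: (3 + I*√6)² ≈ 3.0 + 14.697*I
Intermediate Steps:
z(w) = -w + √2*√w (z(w) = √(w + w) - w = √(2*w) - w = √2*√w - w = -w + √2*√w)
J(f) = -3 - I*√6 (J(f) = -(-1*(-3) + √2*√(-3)) = -(3 + √2*(I*√3)) = -(3 + I*√6) = -3 - I*√6)
J(55)² = (-3 - I*√6)²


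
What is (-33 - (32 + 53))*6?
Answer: -708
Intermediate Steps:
(-33 - (32 + 53))*6 = (-33 - 1*85)*6 = (-33 - 85)*6 = -118*6 = -708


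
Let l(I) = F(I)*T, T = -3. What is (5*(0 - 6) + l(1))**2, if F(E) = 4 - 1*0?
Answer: 1764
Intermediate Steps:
F(E) = 4 (F(E) = 4 + 0 = 4)
l(I) = -12 (l(I) = 4*(-3) = -12)
(5*(0 - 6) + l(1))**2 = (5*(0 - 6) - 12)**2 = (5*(-6) - 12)**2 = (-30 - 12)**2 = (-42)**2 = 1764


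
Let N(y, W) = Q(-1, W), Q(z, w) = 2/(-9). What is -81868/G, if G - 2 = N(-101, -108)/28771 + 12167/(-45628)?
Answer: -967259670076656/20479135315 ≈ -47232.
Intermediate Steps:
Q(z, w) = -2/9 (Q(z, w) = 2*(-⅑) = -2/9)
N(y, W) = -2/9
G = 20479135315/11814868692 (G = 2 + (-2/9/28771 + 12167/(-45628)) = 2 + (-2/9*1/28771 + 12167*(-1/45628)) = 2 + (-2/258939 - 12167/45628) = 2 - 3150602069/11814868692 = 20479135315/11814868692 ≈ 1.7333)
-81868/G = -81868/20479135315/11814868692 = -81868*11814868692/20479135315 = -967259670076656/20479135315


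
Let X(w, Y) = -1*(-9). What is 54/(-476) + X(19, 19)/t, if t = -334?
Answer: -2790/19873 ≈ -0.14039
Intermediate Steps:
X(w, Y) = 9
54/(-476) + X(19, 19)/t = 54/(-476) + 9/(-334) = 54*(-1/476) + 9*(-1/334) = -27/238 - 9/334 = -2790/19873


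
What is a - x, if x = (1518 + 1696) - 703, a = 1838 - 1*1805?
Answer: -2478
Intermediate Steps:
a = 33 (a = 1838 - 1805 = 33)
x = 2511 (x = 3214 - 703 = 2511)
a - x = 33 - 1*2511 = 33 - 2511 = -2478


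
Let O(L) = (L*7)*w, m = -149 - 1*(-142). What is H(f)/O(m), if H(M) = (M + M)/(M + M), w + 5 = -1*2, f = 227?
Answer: 1/343 ≈ 0.0029155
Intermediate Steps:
w = -7 (w = -5 - 1*2 = -5 - 2 = -7)
H(M) = 1 (H(M) = (2*M)/((2*M)) = (2*M)*(1/(2*M)) = 1)
m = -7 (m = -149 + 142 = -7)
O(L) = -49*L (O(L) = (L*7)*(-7) = (7*L)*(-7) = -49*L)
H(f)/O(m) = 1/(-49*(-7)) = 1/343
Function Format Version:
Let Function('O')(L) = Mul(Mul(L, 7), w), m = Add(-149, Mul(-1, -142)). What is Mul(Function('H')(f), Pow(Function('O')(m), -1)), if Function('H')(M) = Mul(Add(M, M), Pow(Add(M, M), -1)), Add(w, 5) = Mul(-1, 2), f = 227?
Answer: Rational(1, 343) ≈ 0.0029155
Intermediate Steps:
w = -7 (w = Add(-5, Mul(-1, 2)) = Add(-5, -2) = -7)
Function('H')(M) = 1 (Function('H')(M) = Mul(Mul(2, M), Pow(Mul(2, M), -1)) = Mul(Mul(2, M), Mul(Rational(1, 2), Pow(M, -1))) = 1)
m = -7 (m = Add(-149, 142) = -7)
Function('O')(L) = Mul(-49, L) (Function('O')(L) = Mul(Mul(L, 7), -7) = Mul(Mul(7, L), -7) = Mul(-49, L))
Mul(Function('H')(f), Pow(Function('O')(m), -1)) = Mul(1, Pow(Mul(-49, -7), -1)) = Mul(1, Pow(343, -1)) = Mul(1, Rational(1, 343)) = Rational(1, 343)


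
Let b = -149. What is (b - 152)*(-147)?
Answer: 44247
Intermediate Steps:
(b - 152)*(-147) = (-149 - 152)*(-147) = -301*(-147) = 44247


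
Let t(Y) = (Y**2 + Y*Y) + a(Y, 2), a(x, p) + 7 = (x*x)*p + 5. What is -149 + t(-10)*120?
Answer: 47611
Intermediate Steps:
a(x, p) = -2 + p*x**2 (a(x, p) = -7 + ((x*x)*p + 5) = -7 + (x**2*p + 5) = -7 + (p*x**2 + 5) = -7 + (5 + p*x**2) = -2 + p*x**2)
t(Y) = -2 + 4*Y**2 (t(Y) = (Y**2 + Y*Y) + (-2 + 2*Y**2) = (Y**2 + Y**2) + (-2 + 2*Y**2) = 2*Y**2 + (-2 + 2*Y**2) = -2 + 4*Y**2)
-149 + t(-10)*120 = -149 + (-2 + 4*(-10)**2)*120 = -149 + (-2 + 4*100)*120 = -149 + (-2 + 400)*120 = -149 + 398*120 = -149 + 47760 = 47611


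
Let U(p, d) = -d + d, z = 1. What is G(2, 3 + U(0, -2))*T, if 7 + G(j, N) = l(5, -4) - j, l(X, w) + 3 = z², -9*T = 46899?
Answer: 57321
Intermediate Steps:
T = -5211 (T = -⅑*46899 = -5211)
l(X, w) = -2 (l(X, w) = -3 + 1² = -3 + 1 = -2)
U(p, d) = 0
G(j, N) = -9 - j (G(j, N) = -7 + (-2 - j) = -9 - j)
G(2, 3 + U(0, -2))*T = (-9 - 1*2)*(-5211) = (-9 - 2)*(-5211) = -11*(-5211) = 57321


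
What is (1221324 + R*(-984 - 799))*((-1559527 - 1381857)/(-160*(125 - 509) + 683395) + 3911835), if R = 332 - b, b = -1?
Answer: 52244993116159971/21281 ≈ 2.4550e+12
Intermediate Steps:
R = 333 (R = 332 - 1*(-1) = 332 + 1 = 333)
(1221324 + R*(-984 - 799))*((-1559527 - 1381857)/(-160*(125 - 509) + 683395) + 3911835) = (1221324 + 333*(-984 - 799))*((-1559527 - 1381857)/(-160*(125 - 509) + 683395) + 3911835) = (1221324 + 333*(-1783))*(-2941384/(-160*(-384) + 683395) + 3911835) = (1221324 - 593739)*(-2941384/(61440 + 683395) + 3911835) = 627585*(-2941384/744835 + 3911835) = 627585*(2913668680841/744835) = 52244993116159971/21281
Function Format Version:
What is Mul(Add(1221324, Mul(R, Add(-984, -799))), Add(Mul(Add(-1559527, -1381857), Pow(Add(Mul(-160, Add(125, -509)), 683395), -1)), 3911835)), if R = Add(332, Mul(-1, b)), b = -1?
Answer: Rational(52244993116159971, 21281) ≈ 2.4550e+12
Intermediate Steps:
R = 333 (R = Add(332, Mul(-1, -1)) = Add(332, 1) = 333)
Mul(Add(1221324, Mul(R, Add(-984, -799))), Add(Mul(Add(-1559527, -1381857), Pow(Add(Mul(-160, Add(125, -509)), 683395), -1)), 3911835)) = Mul(Add(1221324, Mul(333, Add(-984, -799))), Add(Mul(Add(-1559527, -1381857), Pow(Add(Mul(-160, Add(125, -509)), 683395), -1)), 3911835)) = Mul(Add(1221324, Mul(333, -1783)), Add(Mul(-2941384, Pow(Add(Mul(-160, -384), 683395), -1)), 3911835)) = Mul(Add(1221324, -593739), Add(Mul(-2941384, Pow(Add(61440, 683395), -1)), 3911835)) = Mul(627585, Add(Mul(-2941384, Pow(744835, -1)), 3911835)) = Mul(627585, Add(Mul(-2941384, Rational(1, 744835)), 3911835)) = Mul(627585, Add(Rational(-2941384, 744835), 3911835)) = Mul(627585, Rational(2913668680841, 744835)) = Rational(52244993116159971, 21281)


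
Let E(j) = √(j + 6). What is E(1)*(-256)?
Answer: -256*√7 ≈ -677.31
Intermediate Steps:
E(j) = √(6 + j)
E(1)*(-256) = √(6 + 1)*(-256) = √7*(-256) = -256*√7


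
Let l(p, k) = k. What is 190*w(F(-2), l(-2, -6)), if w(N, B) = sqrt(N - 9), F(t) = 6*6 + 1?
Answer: 380*sqrt(7) ≈ 1005.4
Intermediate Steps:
F(t) = 37 (F(t) = 36 + 1 = 37)
w(N, B) = sqrt(-9 + N)
190*w(F(-2), l(-2, -6)) = 190*sqrt(-9 + 37) = 190*sqrt(28) = 190*(2*sqrt(7)) = 380*sqrt(7)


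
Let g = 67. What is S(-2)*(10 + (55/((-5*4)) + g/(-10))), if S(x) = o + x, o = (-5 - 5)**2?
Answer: 539/10 ≈ 53.900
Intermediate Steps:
o = 100 (o = (-10)**2 = 100)
S(x) = 100 + x
S(-2)*(10 + (55/((-5*4)) + g/(-10))) = (100 - 2)*(10 + (55/((-5*4)) + 67/(-10))) = 98*(10 + (55/(-20) + 67*(-1/10))) = 98*(10 + (55*(-1/20) - 67/10)) = 98*(10 + (-11/4 - 67/10)) = 98*(10 - 189/20) = 98*(11/20) = 539/10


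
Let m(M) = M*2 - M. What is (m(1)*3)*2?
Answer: 6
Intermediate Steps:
m(M) = M (m(M) = 2*M - M = M)
(m(1)*3)*2 = (1*3)*2 = 3*2 = 6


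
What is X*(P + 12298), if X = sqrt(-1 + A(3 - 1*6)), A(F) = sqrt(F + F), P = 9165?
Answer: 21463*sqrt(-1 + I*sqrt(6)) ≈ 19470.0 + 28978.0*I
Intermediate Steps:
A(F) = sqrt(2)*sqrt(F) (A(F) = sqrt(2*F) = sqrt(2)*sqrt(F))
X = sqrt(-1 + I*sqrt(6)) (X = sqrt(-1 + sqrt(2)*sqrt(3 - 1*6)) = sqrt(-1 + sqrt(2)*sqrt(3 - 6)) = sqrt(-1 + sqrt(2)*sqrt(-3)) = sqrt(-1 + sqrt(2)*(I*sqrt(3))) = sqrt(-1 + I*sqrt(6)) ≈ 0.90712 + 1.3501*I)
X*(P + 12298) = sqrt(-1 + I*sqrt(6))*(9165 + 12298) = sqrt(-1 + I*sqrt(6))*21463 = 21463*sqrt(-1 + I*sqrt(6))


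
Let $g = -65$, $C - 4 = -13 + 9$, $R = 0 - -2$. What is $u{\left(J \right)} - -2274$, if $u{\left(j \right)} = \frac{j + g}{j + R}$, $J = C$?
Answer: $\frac{4483}{2} \approx 2241.5$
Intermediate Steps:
$R = 2$ ($R = 0 + 2 = 2$)
$C = 0$ ($C = 4 + \left(-13 + 9\right) = 4 - 4 = 0$)
$J = 0$
$u{\left(j \right)} = \frac{-65 + j}{2 + j}$ ($u{\left(j \right)} = \frac{j - 65}{j + 2} = \frac{-65 + j}{2 + j}$)
$u{\left(J \right)} - -2274 = \frac{-65 + 0}{2 + 0} - -2274 = \frac{1}{2} \left(-65\right) + 2274 = - \frac{65}{2} + 2274 = \frac{4483}{2}$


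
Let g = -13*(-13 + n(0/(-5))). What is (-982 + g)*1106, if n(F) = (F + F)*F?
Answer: -899178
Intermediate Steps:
n(F) = 2*F**2 (n(F) = (2*F)*F = 2*F**2)
g = 169 (g = -13*(-13 + 2*(0/(-5))**2) = -13*(-13 + 2*(0*(-1/5))**2) = -13*(-13 + 2*0**2) = -13*(-13 + 2*0) = -13*(-13 + 0) = -13*(-13) = 169)
(-982 + g)*1106 = (-982 + 169)*1106 = -813*1106 = -899178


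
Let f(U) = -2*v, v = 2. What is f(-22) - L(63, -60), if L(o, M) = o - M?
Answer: -127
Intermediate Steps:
f(U) = -4 (f(U) = -2*2 = -4)
f(-22) - L(63, -60) = -4 - (63 - 1*(-60)) = -4 - (63 + 60) = -4 - 1*123 = -4 - 123 = -127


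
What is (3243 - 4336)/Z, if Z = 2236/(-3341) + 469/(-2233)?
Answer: 89607419/72087 ≈ 1243.0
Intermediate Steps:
Z = -72087/81983 (Z = 2236*(-1/3341) + 469*(-1/2233) = -172/257 - 67/319 = -72087/81983 ≈ -0.87929)
(3243 - 4336)/Z = (3243 - 4336)/(-72087/81983) = -1093*(-81983/72087) = 89607419/72087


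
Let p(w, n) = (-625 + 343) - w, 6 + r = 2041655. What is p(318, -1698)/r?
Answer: -600/2041649 ≈ -0.00029388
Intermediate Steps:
r = 2041649 (r = -6 + 2041655 = 2041649)
p(w, n) = -282 - w
p(318, -1698)/r = (-282 - 1*318)/2041649 = (-282 - 318)*(1/2041649) = -600*1/2041649 = -600/2041649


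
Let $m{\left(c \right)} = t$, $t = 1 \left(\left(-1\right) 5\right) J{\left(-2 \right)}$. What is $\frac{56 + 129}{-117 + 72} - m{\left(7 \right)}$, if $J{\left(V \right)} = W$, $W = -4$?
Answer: $- \frac{217}{9} \approx -24.111$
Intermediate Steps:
$J{\left(V \right)} = -4$
$t = 20$ ($t = 1 \left(\left(-1\right) 5\right) \left(-4\right) = 1 \left(-5\right) \left(-4\right) = \left(-5\right) \left(-4\right) = 20$)
$m{\left(c \right)} = 20$
$\frac{56 + 129}{-117 + 72} - m{\left(7 \right)} = \frac{56 + 129}{-117 + 72} - 20 = \frac{185}{-45} - 20 = 185 \left(- \frac{1}{45}\right) - 20 = - \frac{37}{9} - 20 = - \frac{217}{9}$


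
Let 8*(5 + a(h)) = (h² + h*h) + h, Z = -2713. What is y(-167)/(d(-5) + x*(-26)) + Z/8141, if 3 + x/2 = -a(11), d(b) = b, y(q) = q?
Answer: -11050717/25001011 ≈ -0.44201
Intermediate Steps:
a(h) = -5 + h²/4 + h/8 (a(h) = -5 + ((h² + h*h) + h)/8 = -5 + ((h² + h²) + h)/8 = -5 + (2*h² + h)/8 = -5 + (h + 2*h²)/8 = -5 + (h²/4 + h/8) = -5 + h²/4 + h/8)
x = -237/4 (x = -6 + 2*(-(-5 + (¼)*11² + (⅛)*11)) = -6 + 2*(-(-5 + (¼)*121 + 11/8)) = -6 + 2*(-(-5 + 121/4 + 11/8)) = -6 + 2*(-1*213/8) = -6 + 2*(-213/8) = -6 - 213/4 = -237/4 ≈ -59.250)
y(-167)/(d(-5) + x*(-26)) + Z/8141 = -167/(-5 - 237/4*(-26)) - 2713/8141 = -167/(-5 + 3081/2) - 2713*1/8141 = -167/3071/2 - 2713/8141 = -167*2/3071 - 2713/8141 = -334/3071 - 2713/8141 = -11050717/25001011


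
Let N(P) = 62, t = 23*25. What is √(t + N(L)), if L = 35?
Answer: 7*√13 ≈ 25.239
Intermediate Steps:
t = 575
√(t + N(L)) = √(575 + 62) = √637 = 7*√13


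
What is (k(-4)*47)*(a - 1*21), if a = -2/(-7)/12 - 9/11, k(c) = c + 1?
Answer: 473243/154 ≈ 3073.0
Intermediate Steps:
k(c) = 1 + c
a = -367/462 (a = -2*(-⅐)*(1/12) - 9*1/11 = (2/7)*(1/12) - 9/11 = 1/42 - 9/11 = -367/462 ≈ -0.79437)
(k(-4)*47)*(a - 1*21) = ((1 - 4)*47)*(-367/462 - 1*21) = (-3*47)*(-367/462 - 21) = -141*(-10069/462) = 473243/154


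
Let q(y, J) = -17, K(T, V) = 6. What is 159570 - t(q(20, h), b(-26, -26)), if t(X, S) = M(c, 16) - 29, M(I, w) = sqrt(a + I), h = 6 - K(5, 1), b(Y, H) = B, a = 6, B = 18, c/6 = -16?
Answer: 159599 - 3*I*sqrt(10) ≈ 1.596e+5 - 9.4868*I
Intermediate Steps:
c = -96 (c = 6*(-16) = -96)
b(Y, H) = 18
h = 0 (h = 6 - 1*6 = 6 - 6 = 0)
M(I, w) = sqrt(6 + I)
t(X, S) = -29 + 3*I*sqrt(10) (t(X, S) = sqrt(6 - 96) - 29 = sqrt(-90) - 29 = 3*I*sqrt(10) - 29 = -29 + 3*I*sqrt(10))
159570 - t(q(20, h), b(-26, -26)) = 159570 - (-29 + 3*I*sqrt(10)) = 159570 + (29 - 3*I*sqrt(10)) = 159599 - 3*I*sqrt(10)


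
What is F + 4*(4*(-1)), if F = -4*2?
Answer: -24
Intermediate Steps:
F = -8
F + 4*(4*(-1)) = -8 + 4*(4*(-1)) = -8 + 4*(-4) = -8 - 16 = -24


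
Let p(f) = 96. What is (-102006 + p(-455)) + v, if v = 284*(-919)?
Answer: -362906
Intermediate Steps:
v = -260996
(-102006 + p(-455)) + v = (-102006 + 96) - 260996 = -101910 - 260996 = -362906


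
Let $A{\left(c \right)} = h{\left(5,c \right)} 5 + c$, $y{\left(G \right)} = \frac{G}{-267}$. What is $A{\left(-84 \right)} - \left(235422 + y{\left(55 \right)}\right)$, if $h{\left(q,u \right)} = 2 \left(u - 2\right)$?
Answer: $- \frac{63109667}{267} \approx -2.3637 \cdot 10^{5}$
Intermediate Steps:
$y{\left(G \right)} = - \frac{G}{267}$ ($y{\left(G \right)} = G \left(- \frac{1}{267}\right) = - \frac{G}{267}$)
$h{\left(q,u \right)} = -4 + 2 u$ ($h{\left(q,u \right)} = 2 \left(-2 + u\right) = -4 + 2 u$)
$A{\left(c \right)} = -20 + 11 c$ ($A{\left(c \right)} = \left(-4 + 2 c\right) 5 + c = \left(-20 + 10 c\right) + c = -20 + 11 c$)
$A{\left(-84 \right)} - \left(235422 + y{\left(55 \right)}\right) = \left(-20 + 11 \left(-84\right)\right) - \left(235422 - \frac{55}{267}\right) = \left(-20 - 924\right) - \left(235422 - \frac{55}{267}\right) = -944 - \frac{62857619}{267} = - \frac{63109667}{267}$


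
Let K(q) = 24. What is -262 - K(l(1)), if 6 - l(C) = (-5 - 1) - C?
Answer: -286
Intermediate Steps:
l(C) = 12 + C (l(C) = 6 - ((-5 - 1) - C) = 6 - (-6 - C) = 6 + (6 + C) = 12 + C)
-262 - K(l(1)) = -262 - 1*24 = -262 - 24 = -286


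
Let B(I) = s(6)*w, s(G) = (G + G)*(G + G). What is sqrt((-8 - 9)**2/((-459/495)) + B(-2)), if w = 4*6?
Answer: sqrt(28299)/3 ≈ 56.074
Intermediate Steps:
s(G) = 4*G**2 (s(G) = (2*G)*(2*G) = 4*G**2)
w = 24
B(I) = 3456 (B(I) = (4*6**2)*24 = (4*36)*24 = 144*24 = 3456)
sqrt((-8 - 9)**2/((-459/495)) + B(-2)) = sqrt((-8 - 9)**2/((-459/495)) + 3456) = sqrt((-17)**2/((-459*1/495)) + 3456) = sqrt(289/(-51/55) + 3456) = sqrt(289*(-55/51) + 3456) = sqrt(-935/3 + 3456) = sqrt(9433/3) = sqrt(28299)/3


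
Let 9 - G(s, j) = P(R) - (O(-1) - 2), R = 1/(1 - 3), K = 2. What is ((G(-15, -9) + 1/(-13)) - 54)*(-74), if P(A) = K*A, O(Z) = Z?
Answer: 45288/13 ≈ 3483.7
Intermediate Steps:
R = -1/2 (R = 1/(-2) = -1/2 ≈ -0.50000)
P(A) = 2*A
G(s, j) = 7 (G(s, j) = 9 - (2*(-1/2) - (-1 - 2)) = 9 - (-1 - 1*(-3)) = 9 - (-1 + 3) = 9 - 1*2 = 9 - 2 = 7)
((G(-15, -9) + 1/(-13)) - 54)*(-74) = ((7 + 1/(-13)) - 54)*(-74) = ((7 - 1/13) - 54)*(-74) = (90/13 - 54)*(-74) = -612/13*(-74) = 45288/13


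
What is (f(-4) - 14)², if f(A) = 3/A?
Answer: 3481/16 ≈ 217.56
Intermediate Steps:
(f(-4) - 14)² = (3/(-4) - 14)² = (3*(-¼) - 14)² = (-¾ - 14)² = (-59/4)² = 3481/16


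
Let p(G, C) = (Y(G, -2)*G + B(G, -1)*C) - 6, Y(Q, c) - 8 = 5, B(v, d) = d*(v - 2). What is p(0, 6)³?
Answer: 216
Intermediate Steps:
B(v, d) = d*(-2 + v)
Y(Q, c) = 13 (Y(Q, c) = 8 + 5 = 13)
p(G, C) = -6 + 13*G + C*(2 - G) (p(G, C) = (13*G + (-(-2 + G))*C) - 6 = (13*G + (2 - G)*C) - 6 = (13*G + C*(2 - G)) - 6 = -6 + 13*G + C*(2 - G))
p(0, 6)³ = (-6 + 13*0 - 1*6*(-2 + 0))³ = (-6 + 0 - 1*6*(-2))³ = (-6 + 0 + 12)³ = 6³ = 216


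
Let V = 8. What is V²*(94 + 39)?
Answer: 8512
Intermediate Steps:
V²*(94 + 39) = 8²*(94 + 39) = 64*133 = 8512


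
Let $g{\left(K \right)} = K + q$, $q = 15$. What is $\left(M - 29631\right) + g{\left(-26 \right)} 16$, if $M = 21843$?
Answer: $-7964$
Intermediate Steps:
$g{\left(K \right)} = 15 + K$ ($g{\left(K \right)} = K + 15 = 15 + K$)
$\left(M - 29631\right) + g{\left(-26 \right)} 16 = \left(21843 - 29631\right) + \left(15 - 26\right) 16 = -7788 - 176 = -7964$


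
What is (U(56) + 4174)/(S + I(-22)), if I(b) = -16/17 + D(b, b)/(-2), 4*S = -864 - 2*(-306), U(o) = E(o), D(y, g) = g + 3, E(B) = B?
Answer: -47940/617 ≈ -77.698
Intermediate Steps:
D(y, g) = 3 + g
U(o) = o
S = -63 (S = (-864 - 2*(-306))/4 = (-864 + 612)/4 = (¼)*(-252) = -63)
I(b) = -83/34 - b/2 (I(b) = -16/17 + (3 + b)/(-2) = -16*1/17 + (3 + b)*(-½) = -16/17 + (-3/2 - b/2) = -83/34 - b/2)
(U(56) + 4174)/(S + I(-22)) = (56 + 4174)/(-63 + (-83/34 - ½*(-22))) = 4230/(-63 + (-83/34 + 11)) = 4230/(-63 + 291/34) = 4230/(-1851/34) = 4230*(-34/1851) = -47940/617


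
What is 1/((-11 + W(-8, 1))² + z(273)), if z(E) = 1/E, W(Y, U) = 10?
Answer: 273/274 ≈ 0.99635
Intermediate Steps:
1/((-11 + W(-8, 1))² + z(273)) = 1/((-11 + 10)² + 1/273) = 1/((-1)² + 1/273) = 1/(1 + 1/273) = 1/(274/273) = 273/274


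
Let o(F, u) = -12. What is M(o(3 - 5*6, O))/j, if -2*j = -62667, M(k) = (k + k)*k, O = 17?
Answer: 64/6963 ≈ 0.0091914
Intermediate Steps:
M(k) = 2*k² (M(k) = (2*k)*k = 2*k²)
j = 62667/2 (j = -½*(-62667) = 62667/2 ≈ 31334.)
M(o(3 - 5*6, O))/j = (2*(-12)²)/(62667/2) = (2*144)*(2/62667) = 288*(2/62667) = 64/6963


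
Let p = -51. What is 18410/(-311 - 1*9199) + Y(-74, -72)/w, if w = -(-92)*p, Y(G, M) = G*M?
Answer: -1142075/371841 ≈ -3.0714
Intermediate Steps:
w = -4692 (w = -(-92)*(-51) = -1*4692 = -4692)
18410/(-311 - 1*9199) + Y(-74, -72)/w = 18410/(-311 - 1*9199) - 74*(-72)/(-4692) = 18410/(-311 - 9199) + 5328*(-1/4692) = 18410/(-9510) - 444/391 = 18410*(-1/9510) - 444/391 = -1841/951 - 444/391 = -1142075/371841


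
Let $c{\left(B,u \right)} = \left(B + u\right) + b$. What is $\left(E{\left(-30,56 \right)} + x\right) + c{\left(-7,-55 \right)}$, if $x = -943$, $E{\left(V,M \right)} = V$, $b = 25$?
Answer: $-1010$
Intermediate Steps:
$c{\left(B,u \right)} = 25 + B + u$ ($c{\left(B,u \right)} = \left(B + u\right) + 25 = 25 + B + u$)
$\left(E{\left(-30,56 \right)} + x\right) + c{\left(-7,-55 \right)} = \left(-30 - 943\right) - 37 = -973 - 37 = -1010$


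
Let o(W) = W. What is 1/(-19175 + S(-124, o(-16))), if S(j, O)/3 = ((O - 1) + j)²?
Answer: 1/40468 ≈ 2.4711e-5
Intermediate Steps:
S(j, O) = 3*(-1 + O + j)² (S(j, O) = 3*((O - 1) + j)² = 3*((-1 + O) + j)² = 3*(-1 + O + j)²)
1/(-19175 + S(-124, o(-16))) = 1/(-19175 + 3*(-1 - 16 - 124)²) = 1/(-19175 + 3*(-141)²) = 1/(-19175 + 3*19881) = 1/(-19175 + 59643) = 1/40468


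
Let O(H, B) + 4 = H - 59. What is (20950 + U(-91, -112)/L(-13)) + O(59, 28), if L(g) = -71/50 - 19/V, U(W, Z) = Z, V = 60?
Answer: 10946466/521 ≈ 21011.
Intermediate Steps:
L(g) = -521/300 (L(g) = -71/50 - 19/60 = -521/300)
O(H, B) = -63 + H (O(H, B) = -4 + (H - 59) = -4 + (-59 + H) = -63 + H)
(20950 + U(-91, -112)/L(-13)) + O(59, 28) = (20950 - 112/(-521/300)) + (-63 + 59) = (20950 - 112*(-300/521)) - 4 = (20950 + 33600/521) - 4 = 10948550/521 - 4 = 10946466/521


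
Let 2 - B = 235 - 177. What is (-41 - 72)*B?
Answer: 6328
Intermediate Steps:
B = -56 (B = 2 - (235 - 177) = 2 - 1*58 = 2 - 58 = -56)
(-41 - 72)*B = (-41 - 72)*(-56) = -113*(-56) = 6328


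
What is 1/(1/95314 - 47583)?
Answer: -95314/4535326061 ≈ -2.1016e-5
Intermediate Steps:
1/(1/95314 - 47583) = 1/(-4535326061/95314) = -95314/4535326061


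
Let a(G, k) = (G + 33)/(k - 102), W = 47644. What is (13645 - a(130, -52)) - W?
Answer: -5235683/154 ≈ -33998.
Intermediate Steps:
a(G, k) = (33 + G)/(-102 + k)
(13645 - a(130, -52)) - W = (13645 - (33 + 130)/(-102 - 52)) - 1*47644 = (13645 - 163/(-154)) - 47644 = (13645 - (-1)*163/154) - 47644 = (13645 - 1*(-163/154)) - 47644 = (13645 + 163/154) - 47644 = 2101493/154 - 47644 = -5235683/154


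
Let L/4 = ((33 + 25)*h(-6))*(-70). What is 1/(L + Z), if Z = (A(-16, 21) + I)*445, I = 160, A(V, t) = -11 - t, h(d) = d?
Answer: 1/154400 ≈ 6.4767e-6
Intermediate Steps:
L = 97440 (L = 4*(((33 + 25)*(-6))*(-70)) = 4*((58*(-6))*(-70)) = 4*(-348*(-70)) = 4*24360 = 97440)
Z = 56960 (Z = ((-11 - 1*21) + 160)*445 = ((-11 - 21) + 160)*445 = (-32 + 160)*445 = 128*445 = 56960)
1/(L + Z) = 1/(97440 + 56960) = 1/154400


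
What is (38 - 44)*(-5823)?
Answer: 34938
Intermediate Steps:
(38 - 44)*(-5823) = -6*(-5823) = 34938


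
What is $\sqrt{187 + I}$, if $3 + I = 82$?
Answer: $\sqrt{266} \approx 16.31$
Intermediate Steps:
$I = 79$ ($I = -3 + 82 = 79$)
$\sqrt{187 + I} = \sqrt{187 + 79} = \sqrt{266}$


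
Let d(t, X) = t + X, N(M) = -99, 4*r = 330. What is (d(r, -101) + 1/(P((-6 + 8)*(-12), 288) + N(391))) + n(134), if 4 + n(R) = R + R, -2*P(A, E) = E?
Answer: 119311/486 ≈ 245.50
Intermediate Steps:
r = 165/2 (r = (1/4)*330 = 165/2 ≈ 82.500)
P(A, E) = -E/2
n(R) = -4 + 2*R (n(R) = -4 + (R + R) = -4 + 2*R)
d(t, X) = X + t
(d(r, -101) + 1/(P((-6 + 8)*(-12), 288) + N(391))) + n(134) = ((-101 + 165/2) + 1/(-1/2*288 - 99)) + (-4 + 2*134) = (-37/2 + 1/(-144 - 99)) + (-4 + 268) = (-37/2 + 1/(-243)) + 264 = (-37/2 - 1/243) + 264 = -8993/486 + 264 = 119311/486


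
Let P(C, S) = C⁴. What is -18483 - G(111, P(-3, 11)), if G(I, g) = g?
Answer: -18564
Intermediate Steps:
-18483 - G(111, P(-3, 11)) = -18483 - 1*(-3)⁴ = -18483 - 1*81 = -18483 - 81 = -18564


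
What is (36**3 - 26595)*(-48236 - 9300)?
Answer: -1154229696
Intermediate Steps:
(36**3 - 26595)*(-48236 - 9300) = (46656 - 26595)*(-57536) = 20061*(-57536) = -1154229696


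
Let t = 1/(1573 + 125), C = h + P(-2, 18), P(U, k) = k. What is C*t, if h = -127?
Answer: -109/1698 ≈ -0.064193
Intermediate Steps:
C = -109 (C = -127 + 18 = -109)
t = 1/1698 ≈ 0.00058893
C*t = -109*1/1698 = -109/1698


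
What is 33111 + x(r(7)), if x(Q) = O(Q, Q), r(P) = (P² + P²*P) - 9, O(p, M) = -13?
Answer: 33098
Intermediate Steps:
r(P) = -9 + P² + P³ (r(P) = (P² + P³) - 9 = -9 + P² + P³)
x(Q) = -13
33111 + x(r(7)) = 33111 - 13 = 33098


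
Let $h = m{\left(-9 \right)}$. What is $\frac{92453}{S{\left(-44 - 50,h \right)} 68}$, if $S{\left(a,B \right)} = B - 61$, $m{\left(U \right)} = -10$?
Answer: $- \frac{92453}{4828} \approx -19.149$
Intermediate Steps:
$h = -10$
$S{\left(a,B \right)} = -61 + B$
$\frac{92453}{S{\left(-44 - 50,h \right)} 68} = \frac{92453}{\left(-61 - 10\right) 68} = \frac{92453}{\left(-71\right) 68} = \frac{92453}{-4828} = 92453 \left(- \frac{1}{4828}\right) = - \frac{92453}{4828}$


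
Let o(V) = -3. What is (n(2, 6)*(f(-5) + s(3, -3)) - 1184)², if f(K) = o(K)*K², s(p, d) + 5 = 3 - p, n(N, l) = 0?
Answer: 1401856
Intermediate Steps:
s(p, d) = -2 - p (s(p, d) = -5 + (3 - p) = -2 - p)
f(K) = -3*K²
(n(2, 6)*(f(-5) + s(3, -3)) - 1184)² = (0*(-3*(-5)² + (-2 - 1*3)) - 1184)² = (0*(-3*25 + (-2 - 3)) - 1184)² = (0*(-75 - 5) - 1184)² = (0*(-80) - 1184)² = (0 - 1184)² = (-1184)² = 1401856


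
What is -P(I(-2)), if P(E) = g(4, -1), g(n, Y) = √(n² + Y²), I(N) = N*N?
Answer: -√17 ≈ -4.1231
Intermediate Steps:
I(N) = N²
g(n, Y) = √(Y² + n²)
P(E) = √17 (P(E) = √((-1)² + 4²) = √(1 + 16) = √17)
-P(I(-2)) = -√17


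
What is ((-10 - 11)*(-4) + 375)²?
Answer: 210681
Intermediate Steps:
((-10 - 11)*(-4) + 375)² = (-21*(-4) + 375)² = (84 + 375)² = 459² = 210681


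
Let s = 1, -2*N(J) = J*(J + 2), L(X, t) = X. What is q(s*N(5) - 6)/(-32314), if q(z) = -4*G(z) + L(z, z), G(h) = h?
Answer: -141/64628 ≈ -0.0021817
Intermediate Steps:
N(J) = -J*(2 + J)/2 (N(J) = -J*(J + 2)/2 = -J*(2 + J)/2)
q(z) = -3*z (q(z) = -4*z + z = -3*z)
q(s*N(5) - 6)/(-32314) = -3*(1*(-½*5*(2 + 5)) - 6)/(-32314) = -3*(1*(-½*5*7) - 6)*(-1/32314) = -3*(1*(-35/2) - 6)*(-1/32314) = -3*(-35/2 - 6)*(-1/32314) = -3*(-47/2)*(-1/32314) = (141/2)*(-1/32314) = -141/64628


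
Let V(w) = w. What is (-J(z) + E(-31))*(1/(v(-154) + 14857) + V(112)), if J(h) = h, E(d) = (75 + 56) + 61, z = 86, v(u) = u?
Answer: 174554122/14703 ≈ 11872.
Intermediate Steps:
E(d) = 192 (E(d) = 131 + 61 = 192)
(-J(z) + E(-31))*(1/(v(-154) + 14857) + V(112)) = (-1*86 + 192)*(1/(-154 + 14857) + 112) = (-86 + 192)*(1/14703 + 112) = 106*(1/14703 + 112) = 106*(1646737/14703) = 174554122/14703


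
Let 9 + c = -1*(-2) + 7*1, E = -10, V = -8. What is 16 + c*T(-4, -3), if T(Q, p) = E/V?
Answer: 16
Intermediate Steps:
T(Q, p) = 5/4 (T(Q, p) = -10/(-8) = -10*(-1/8) = 5/4)
c = 0 (c = -9 + (-1*(-2) + 7*1) = -9 + (2 + 7) = -9 + 9 = 0)
16 + c*T(-4, -3) = 16 + 0*(5/4) = 16 + 0 = 16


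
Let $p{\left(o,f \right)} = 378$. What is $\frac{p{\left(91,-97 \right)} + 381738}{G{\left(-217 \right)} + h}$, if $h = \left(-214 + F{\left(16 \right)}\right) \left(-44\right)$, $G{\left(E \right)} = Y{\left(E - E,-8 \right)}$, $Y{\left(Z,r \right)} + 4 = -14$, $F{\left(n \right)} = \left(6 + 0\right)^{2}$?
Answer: $\frac{191058}{3907} \approx 48.901$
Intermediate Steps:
$F{\left(n \right)} = 36$ ($F{\left(n \right)} = 6^{2} = 36$)
$Y{\left(Z,r \right)} = -18$ ($Y{\left(Z,r \right)} = -4 - 14 = -18$)
$G{\left(E \right)} = -18$
$h = 7832$ ($h = \left(-214 + 36\right) \left(-44\right) = \left(-178\right) \left(-44\right) = 7832$)
$\frac{p{\left(91,-97 \right)} + 381738}{G{\left(-217 \right)} + h} = \frac{378 + 381738}{-18 + 7832} = \frac{382116}{7814} = 382116 \cdot \frac{1}{7814} = \frac{191058}{3907}$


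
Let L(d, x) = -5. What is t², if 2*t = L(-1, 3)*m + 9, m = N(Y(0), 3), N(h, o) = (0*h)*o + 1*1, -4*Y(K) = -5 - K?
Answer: 4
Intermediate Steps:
Y(K) = 5/4 + K/4 (Y(K) = -(-5 - K)/4 = 5/4 + K/4)
N(h, o) = 1 (N(h, o) = 0*o + 1 = 0 + 1 = 1)
m = 1
t = 2 (t = (-5*1 + 9)/2 = (-5 + 9)/2 = (½)*4 = 2)
t² = 2² = 4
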